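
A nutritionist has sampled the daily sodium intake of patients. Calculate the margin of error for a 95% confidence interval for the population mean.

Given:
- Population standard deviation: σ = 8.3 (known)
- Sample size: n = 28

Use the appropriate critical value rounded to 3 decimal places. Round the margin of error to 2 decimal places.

The population standard deviation σ is known, so use the z-interval margin of error formula.

For 95% confidence, z* = 1.96 (from standard normal table)

Margin of error formula for z-interval: E = z* × σ/√n

E = 1.96 × 8.3/√28
  = 1.96 × 1.568553
  = 3.0744

Rounded to 2 decimal places:

3.07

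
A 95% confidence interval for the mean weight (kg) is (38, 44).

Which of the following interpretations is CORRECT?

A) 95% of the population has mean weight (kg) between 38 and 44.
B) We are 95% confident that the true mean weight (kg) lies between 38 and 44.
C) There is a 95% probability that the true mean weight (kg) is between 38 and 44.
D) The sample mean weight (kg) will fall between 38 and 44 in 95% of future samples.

A confidence interval represents our confidence in the procedure, not a probability statement about the parameter.

Key concept: If we repeated this sampling process many times and computed a 95% CI each time, about 95% of those intervals would contain the true population parameter.

For this specific interval (38, 44):
- Midpoint (point estimate): 41
- Margin of error: 3

The correct interpretation is the one stating confidence that the true parameter lies in the interval — option B.

B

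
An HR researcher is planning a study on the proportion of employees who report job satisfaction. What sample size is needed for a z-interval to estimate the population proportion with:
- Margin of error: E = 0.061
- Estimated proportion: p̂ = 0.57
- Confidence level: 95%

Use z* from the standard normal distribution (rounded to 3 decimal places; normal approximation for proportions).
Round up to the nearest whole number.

Using z* for proportion z-interval (normal approximation).

For 95% confidence, z* = 1.96 (from standard normal table)

Sample size formula for proportion z-interval: n = z*²p̂(1-p̂)/E²

n = 1.96² × 0.57 × 0.43 / 0.061²
  = 3.8416 × 0.2451 / 0.003721
  = 253.0438

Round up to the nearest whole number: n = 254

254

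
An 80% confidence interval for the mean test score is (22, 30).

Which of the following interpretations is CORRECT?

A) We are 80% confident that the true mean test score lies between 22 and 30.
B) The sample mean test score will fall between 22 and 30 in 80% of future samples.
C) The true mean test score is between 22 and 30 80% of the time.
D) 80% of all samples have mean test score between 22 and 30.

A confidence interval represents our confidence in the procedure, not a probability statement about the parameter.

Key concept: If we repeated this sampling process many times and computed an 80% CI each time, about 80% of those intervals would contain the true population parameter.

For this specific interval (22, 30):
- Midpoint (point estimate): 26
- Margin of error: 4

The correct interpretation is the one stating confidence that the true parameter lies in the interval — option A.

A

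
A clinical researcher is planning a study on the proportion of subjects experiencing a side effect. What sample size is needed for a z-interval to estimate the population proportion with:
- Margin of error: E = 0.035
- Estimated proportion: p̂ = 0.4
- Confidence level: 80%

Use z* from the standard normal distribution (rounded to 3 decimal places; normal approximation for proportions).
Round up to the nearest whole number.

Using z* for proportion z-interval (normal approximation).

For 80% confidence, z* = 1.282 (from standard normal table)

Sample size formula for proportion z-interval: n = z*²p̂(1-p̂)/E²

n = 1.282² × 0.4 × 0.6 / 0.035²
  = 1.643524 × 0.24 / 0.001225
  = 321.9965

Round up to the nearest whole number: n = 322

322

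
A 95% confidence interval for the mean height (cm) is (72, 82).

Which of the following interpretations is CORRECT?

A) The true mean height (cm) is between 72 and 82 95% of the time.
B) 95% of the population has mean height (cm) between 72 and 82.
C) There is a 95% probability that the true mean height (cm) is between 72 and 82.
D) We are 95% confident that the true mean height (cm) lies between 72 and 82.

A confidence interval represents our confidence in the procedure, not a probability statement about the parameter.

Key concept: If we repeated this sampling process many times and computed a 95% CI each time, about 95% of those intervals would contain the true population parameter.

For this specific interval (72, 82):
- Midpoint (point estimate): 77
- Margin of error: 5

The correct interpretation is the one stating confidence that the true parameter lies in the interval — option D.

D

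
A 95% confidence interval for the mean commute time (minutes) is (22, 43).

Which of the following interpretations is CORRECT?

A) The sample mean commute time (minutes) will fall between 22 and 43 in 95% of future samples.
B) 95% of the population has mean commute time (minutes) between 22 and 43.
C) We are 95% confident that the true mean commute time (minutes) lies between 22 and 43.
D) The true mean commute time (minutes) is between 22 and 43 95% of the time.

A confidence interval represents our confidence in the procedure, not a probability statement about the parameter.

Key concept: If we repeated this sampling process many times and computed a 95% CI each time, about 95% of those intervals would contain the true population parameter.

For this specific interval (22, 43):
- Midpoint (point estimate): 32.5
- Margin of error: 10.5

The correct interpretation is the one stating confidence that the true parameter lies in the interval — option C.

C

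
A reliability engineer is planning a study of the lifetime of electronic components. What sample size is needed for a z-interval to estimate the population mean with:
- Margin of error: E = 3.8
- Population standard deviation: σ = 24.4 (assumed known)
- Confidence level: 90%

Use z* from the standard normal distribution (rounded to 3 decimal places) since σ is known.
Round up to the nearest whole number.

Using z* since population σ is known (z-interval formula).

For 90% confidence, z* = 1.645 (from standard normal table)

Sample size formula for z-interval: n = (z*σ/E)²

n = (1.645 × 24.4 / 3.8)²
  = (10.562632)²
  = 111.5692

Round up to the nearest whole number: n = 112

112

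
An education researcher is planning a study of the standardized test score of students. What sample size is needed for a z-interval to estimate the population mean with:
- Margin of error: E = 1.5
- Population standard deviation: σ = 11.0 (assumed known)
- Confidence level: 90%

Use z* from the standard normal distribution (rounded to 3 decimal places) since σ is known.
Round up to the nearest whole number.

Using z* since population σ is known (z-interval formula).

For 90% confidence, z* = 1.645 (from standard normal table)

Sample size formula for z-interval: n = (z*σ/E)²

n = (1.645 × 11.0 / 1.5)²
  = (12.063333)²
  = 145.5240

Round up to the nearest whole number: n = 146

146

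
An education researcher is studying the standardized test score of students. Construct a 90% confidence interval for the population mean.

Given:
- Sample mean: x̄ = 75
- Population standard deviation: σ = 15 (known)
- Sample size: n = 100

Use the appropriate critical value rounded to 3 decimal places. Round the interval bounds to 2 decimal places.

The population standard deviation σ is known, so use a z-interval (standard normal critical value).

For 90% confidence, z* = 1.645 (from standard normal table)

Standard error: SE = σ/√n = 15/√100 = 1.500000

Margin of error: E = z* × SE = 1.645 × 1.500000 = 2.4675

Z-interval: x̄ ± E = 75 ± 2.4675 = (72.5325, 77.4675)

Rounded to 2 decimal places:

(72.53, 77.47)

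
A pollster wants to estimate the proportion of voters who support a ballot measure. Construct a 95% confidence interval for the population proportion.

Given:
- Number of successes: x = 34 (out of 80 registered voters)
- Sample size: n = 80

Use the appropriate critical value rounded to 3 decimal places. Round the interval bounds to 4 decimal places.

Sample proportion: p̂ = 34/80 = 0.425000

Check conditions for normal approximation:
  np̂ = 34 ≥ 10 ✓
  n(1-p̂) = 46 ≥ 10 ✓

The sample is large enough, so use a z-interval (normal approximation) for the proportion.

For 95% confidence, z* = 1.96 (from standard normal table)

Standard error: SE = √(p̂(1-p̂)/n) = √(0.425000×0.575000/80) = 0.05526923

Margin of error: E = z* × SE = 1.96 × 0.05526923 = 0.108328

Z-interval: p̂ ± E = 0.425000 ± 0.108328 = (0.316672, 0.533328)

Rounded to 4 decimal places:

(0.3167, 0.5333)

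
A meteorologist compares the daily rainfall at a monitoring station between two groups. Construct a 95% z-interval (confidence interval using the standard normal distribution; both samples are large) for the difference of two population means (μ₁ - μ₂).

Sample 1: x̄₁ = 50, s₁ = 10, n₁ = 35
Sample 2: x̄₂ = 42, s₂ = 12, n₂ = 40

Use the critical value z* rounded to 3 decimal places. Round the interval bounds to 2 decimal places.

Both samples are large (n₁ = 35 ≥ 30, n₂ = 40 ≥ 30), so a z-interval for the difference of means applies.

Point estimate: x̄₁ - x̄₂ = 50 - 42 = 8

Standard error: SE = √(s₁²/n₁ + s₂²/n₂)
= √(10²/35 + 12²/40)
= √(2.857143 + 3.600000)
= 2.541091

For 95% confidence, z* = 1.96 (from standard normal table)
Margin of error: E = z* × SE = 1.96 × 2.541091 = 4.9805

Z-interval: (x̄₁ - x̄₂) ± E = 8 ± 4.9805 = (3.0195, 12.9805)

Rounded to 2 decimal places:

(3.02, 12.98)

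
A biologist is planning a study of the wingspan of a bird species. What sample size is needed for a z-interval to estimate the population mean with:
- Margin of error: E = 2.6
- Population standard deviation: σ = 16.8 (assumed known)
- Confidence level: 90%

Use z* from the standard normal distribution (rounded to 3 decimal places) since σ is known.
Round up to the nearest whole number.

Using z* since population σ is known (z-interval formula).

For 90% confidence, z* = 1.645 (from standard normal table)

Sample size formula for z-interval: n = (z*σ/E)²

n = (1.645 × 16.8 / 2.6)²
  = (10.629231)²
  = 112.9805

Round up to the nearest whole number: n = 113

113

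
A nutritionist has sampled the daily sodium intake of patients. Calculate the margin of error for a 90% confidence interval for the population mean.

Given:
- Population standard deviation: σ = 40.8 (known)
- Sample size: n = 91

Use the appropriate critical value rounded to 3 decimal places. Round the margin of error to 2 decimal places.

The population standard deviation σ is known, so use the z-interval margin of error formula.

For 90% confidence, z* = 1.645 (from standard normal table)

Margin of error formula for z-interval: E = z* × σ/√n

E = 1.645 × 40.8/√91
  = 1.645 × 4.277002
  = 7.0357

Rounded to 2 decimal places:

7.04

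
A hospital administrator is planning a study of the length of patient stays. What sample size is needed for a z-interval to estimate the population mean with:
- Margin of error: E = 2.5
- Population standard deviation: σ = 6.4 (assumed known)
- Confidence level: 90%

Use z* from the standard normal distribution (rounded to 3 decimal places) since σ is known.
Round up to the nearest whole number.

Using z* since population σ is known (z-interval formula).

For 90% confidence, z* = 1.645 (from standard normal table)

Sample size formula for z-interval: n = (z*σ/E)²

n = (1.645 × 6.4 / 2.5)²
  = (4.211200)²
  = 17.7342

Round up to the nearest whole number: n = 18

18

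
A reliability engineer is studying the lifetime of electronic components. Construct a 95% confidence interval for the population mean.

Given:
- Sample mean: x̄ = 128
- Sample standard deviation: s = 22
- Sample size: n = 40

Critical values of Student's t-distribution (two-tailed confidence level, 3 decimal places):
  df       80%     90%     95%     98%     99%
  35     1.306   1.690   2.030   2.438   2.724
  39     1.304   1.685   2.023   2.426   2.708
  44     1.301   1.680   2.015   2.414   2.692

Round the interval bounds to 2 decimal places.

The population standard deviation σ is unknown (only the sample standard deviation s is given), so use a t-interval with df = n - 1 = 40 - 1 = 39.

For 95% confidence with df = 39, t* = 2.023 (from t-table)

Standard error: SE = s/√n = 22/√40 = 3.478505

Margin of error: E = t* × SE = 2.023 × 3.478505 = 7.0370

T-interval: x̄ ± E = 128 ± 7.0370 = (120.9630, 135.0370)

Rounded to 2 decimal places:

(120.96, 135.04)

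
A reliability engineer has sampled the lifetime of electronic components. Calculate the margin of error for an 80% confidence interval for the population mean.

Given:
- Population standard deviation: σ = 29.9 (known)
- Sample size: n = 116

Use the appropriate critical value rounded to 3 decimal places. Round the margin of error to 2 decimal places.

The population standard deviation σ is known, so use the z-interval margin of error formula.

For 80% confidence, z* = 1.282 (from standard normal table)

Margin of error formula for z-interval: E = z* × σ/√n

E = 1.282 × 29.9/√116
  = 1.282 × 2.776145
  = 3.5590

Rounded to 2 decimal places:

3.56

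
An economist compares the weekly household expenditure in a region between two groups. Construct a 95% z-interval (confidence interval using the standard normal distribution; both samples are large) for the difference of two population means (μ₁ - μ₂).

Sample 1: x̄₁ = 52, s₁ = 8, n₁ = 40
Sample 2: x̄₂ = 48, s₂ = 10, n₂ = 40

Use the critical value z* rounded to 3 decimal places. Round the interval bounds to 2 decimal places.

Both samples are large (n₁ = 40 ≥ 30, n₂ = 40 ≥ 30), so a z-interval for the difference of means applies.

Point estimate: x̄₁ - x̄₂ = 52 - 48 = 4

Standard error: SE = √(s₁²/n₁ + s₂²/n₂)
= √(8²/40 + 10²/40)
= √(1.600000 + 2.500000)
= 2.024846

For 95% confidence, z* = 1.96 (from standard normal table)
Margin of error: E = z* × SE = 1.96 × 2.024846 = 3.9687

Z-interval: (x̄₁ - x̄₂) ± E = 4 ± 3.9687 = (0.0313, 7.9687)

Rounded to 2 decimal places:

(0.03, 7.97)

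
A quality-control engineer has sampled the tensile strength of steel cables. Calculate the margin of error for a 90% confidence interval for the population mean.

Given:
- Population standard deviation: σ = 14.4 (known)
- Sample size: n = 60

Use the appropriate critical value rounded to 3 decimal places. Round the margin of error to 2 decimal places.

The population standard deviation σ is known, so use the z-interval margin of error formula.

For 90% confidence, z* = 1.645 (from standard normal table)

Margin of error formula for z-interval: E = z* × σ/√n

E = 1.645 × 14.4/√60
  = 1.645 × 1.859032
  = 3.0581

Rounded to 2 decimal places:

3.06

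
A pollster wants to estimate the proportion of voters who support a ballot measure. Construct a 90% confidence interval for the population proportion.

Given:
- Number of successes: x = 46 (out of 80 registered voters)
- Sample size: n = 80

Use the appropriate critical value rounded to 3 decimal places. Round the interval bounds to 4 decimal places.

Sample proportion: p̂ = 46/80 = 0.575000

Check conditions for normal approximation:
  np̂ = 46 ≥ 10 ✓
  n(1-p̂) = 34 ≥ 10 ✓

The sample is large enough, so use a z-interval (normal approximation) for the proportion.

For 90% confidence, z* = 1.645 (from standard normal table)

Standard error: SE = √(p̂(1-p̂)/n) = √(0.575000×0.425000/80) = 0.05526923

Margin of error: E = z* × SE = 1.645 × 0.05526923 = 0.090918

Z-interval: p̂ ± E = 0.575000 ± 0.090918 = (0.484082, 0.665918)

Rounded to 4 decimal places:

(0.4841, 0.6659)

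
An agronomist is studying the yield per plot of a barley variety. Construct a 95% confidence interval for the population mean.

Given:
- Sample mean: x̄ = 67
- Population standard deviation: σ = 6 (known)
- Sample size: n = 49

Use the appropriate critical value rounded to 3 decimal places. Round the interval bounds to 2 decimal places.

The population standard deviation σ is known, so use a z-interval (standard normal critical value).

For 95% confidence, z* = 1.96 (from standard normal table)

Standard error: SE = σ/√n = 6/√49 = 0.857143

Margin of error: E = z* × SE = 1.96 × 0.857143 = 1.6800

Z-interval: x̄ ± E = 67 ± 1.6800 = (65.3200, 68.6800)

Rounded to 2 decimal places:

(65.32, 68.68)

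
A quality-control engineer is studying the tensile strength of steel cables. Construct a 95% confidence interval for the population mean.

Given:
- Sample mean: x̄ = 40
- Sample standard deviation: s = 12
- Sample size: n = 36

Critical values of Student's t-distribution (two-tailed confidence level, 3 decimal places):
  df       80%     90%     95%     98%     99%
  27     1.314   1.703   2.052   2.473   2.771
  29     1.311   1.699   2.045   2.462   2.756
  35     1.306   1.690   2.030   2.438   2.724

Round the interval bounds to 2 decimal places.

The population standard deviation σ is unknown (only the sample standard deviation s is given), so use a t-interval with df = n - 1 = 36 - 1 = 35.

For 95% confidence with df = 35, t* = 2.030 (from t-table)

Standard error: SE = s/√n = 12/√36 = 2.000000

Margin of error: E = t* × SE = 2.030 × 2.000000 = 4.0600

T-interval: x̄ ± E = 40 ± 4.0600 = (35.9400, 44.0600)

Rounded to 2 decimal places:

(35.94, 44.06)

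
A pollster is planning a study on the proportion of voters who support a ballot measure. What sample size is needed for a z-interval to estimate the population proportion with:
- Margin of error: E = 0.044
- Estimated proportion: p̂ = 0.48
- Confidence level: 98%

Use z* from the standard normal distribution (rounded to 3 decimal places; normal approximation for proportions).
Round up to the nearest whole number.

Using z* for proportion z-interval (normal approximation).

For 98% confidence, z* = 2.326 (from standard normal table)

Sample size formula for proportion z-interval: n = z*²p̂(1-p̂)/E²

n = 2.326² × 0.48 × 0.52 / 0.044²
  = 5.410276 × 0.2496 / 0.001936
  = 697.5232

Round up to the nearest whole number: n = 698

698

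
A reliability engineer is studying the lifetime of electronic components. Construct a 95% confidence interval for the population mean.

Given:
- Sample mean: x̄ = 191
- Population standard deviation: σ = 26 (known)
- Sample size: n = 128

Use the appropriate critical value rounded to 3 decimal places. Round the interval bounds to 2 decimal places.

The population standard deviation σ is known, so use a z-interval (standard normal critical value).

For 95% confidence, z* = 1.96 (from standard normal table)

Standard error: SE = σ/√n = 26/√128 = 2.298097

Margin of error: E = z* × SE = 1.96 × 2.298097 = 4.5043

Z-interval: x̄ ± E = 191 ± 4.5043 = (186.4957, 195.5043)

Rounded to 2 decimal places:

(186.50, 195.50)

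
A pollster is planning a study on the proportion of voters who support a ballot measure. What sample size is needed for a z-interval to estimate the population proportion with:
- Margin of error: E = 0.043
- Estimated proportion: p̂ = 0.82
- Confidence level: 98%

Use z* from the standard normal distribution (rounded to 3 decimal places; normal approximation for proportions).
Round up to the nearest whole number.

Using z* for proportion z-interval (normal approximation).

For 98% confidence, z* = 2.326 (from standard normal table)

Sample size formula for proportion z-interval: n = z*²p̂(1-p̂)/E²

n = 2.326² × 0.82 × 0.18 / 0.043²
  = 5.410276 × 0.1476 / 0.001849
  = 431.8857

Round up to the nearest whole number: n = 432

432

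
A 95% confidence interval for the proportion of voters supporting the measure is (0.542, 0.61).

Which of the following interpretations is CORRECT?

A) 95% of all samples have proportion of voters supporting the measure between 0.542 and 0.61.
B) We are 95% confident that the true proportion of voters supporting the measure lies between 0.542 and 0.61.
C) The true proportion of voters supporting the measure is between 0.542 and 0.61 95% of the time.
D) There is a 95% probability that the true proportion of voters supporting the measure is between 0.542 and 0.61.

A confidence interval represents our confidence in the procedure, not a probability statement about the parameter.

Key concept: If we repeated this sampling process many times and computed a 95% CI each time, about 95% of those intervals would contain the true population parameter.

For this specific interval (0.542, 0.61):
- Midpoint (point estimate): 0.576
- Margin of error: 0.034

The correct interpretation is the one stating confidence that the true parameter lies in the interval — option B.

B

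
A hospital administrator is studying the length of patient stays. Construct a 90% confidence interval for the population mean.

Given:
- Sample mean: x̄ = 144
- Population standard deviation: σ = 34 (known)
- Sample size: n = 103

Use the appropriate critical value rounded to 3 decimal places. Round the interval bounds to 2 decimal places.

The population standard deviation σ is known, so use a z-interval (standard normal critical value).

For 90% confidence, z* = 1.645 (from standard normal table)

Standard error: SE = σ/√n = 34/√103 = 3.350120

Margin of error: E = z* × SE = 1.645 × 3.350120 = 5.5109

Z-interval: x̄ ± E = 144 ± 5.5109 = (138.4891, 149.5109)

Rounded to 2 decimal places:

(138.49, 149.51)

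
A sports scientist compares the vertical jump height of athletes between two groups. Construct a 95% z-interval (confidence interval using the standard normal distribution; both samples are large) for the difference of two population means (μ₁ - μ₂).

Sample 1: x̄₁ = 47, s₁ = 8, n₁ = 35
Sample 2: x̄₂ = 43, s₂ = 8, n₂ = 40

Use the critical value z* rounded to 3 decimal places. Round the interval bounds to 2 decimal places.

Both samples are large (n₁ = 35 ≥ 30, n₂ = 40 ≥ 30), so a z-interval for the difference of means applies.

Point estimate: x̄₁ - x̄₂ = 47 - 43 = 4

Standard error: SE = √(s₁²/n₁ + s₂²/n₂)
= √(8²/35 + 8²/40)
= √(1.828571 + 1.600000)
= 1.851640

For 95% confidence, z* = 1.96 (from standard normal table)
Margin of error: E = z* × SE = 1.96 × 1.851640 = 3.6292

Z-interval: (x̄₁ - x̄₂) ± E = 4 ± 3.6292 = (0.3708, 7.6292)

Rounded to 2 decimal places:

(0.37, 7.63)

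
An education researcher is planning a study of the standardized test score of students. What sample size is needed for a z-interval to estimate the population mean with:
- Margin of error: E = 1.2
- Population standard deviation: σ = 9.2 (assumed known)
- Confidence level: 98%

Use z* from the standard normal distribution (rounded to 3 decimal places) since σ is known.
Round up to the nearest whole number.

Using z* since population σ is known (z-interval formula).

For 98% confidence, z* = 2.326 (from standard normal table)

Sample size formula for z-interval: n = (z*σ/E)²

n = (2.326 × 9.2 / 1.2)²
  = (17.832667)²
  = 318.0040

Round up to the nearest whole number: n = 319

319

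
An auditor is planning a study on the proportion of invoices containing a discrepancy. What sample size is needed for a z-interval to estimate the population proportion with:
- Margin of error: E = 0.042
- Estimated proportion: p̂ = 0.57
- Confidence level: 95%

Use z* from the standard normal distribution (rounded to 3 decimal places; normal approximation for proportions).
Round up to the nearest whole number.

Using z* for proportion z-interval (normal approximation).

For 95% confidence, z* = 1.96 (from standard normal table)

Sample size formula for proportion z-interval: n = z*²p̂(1-p̂)/E²

n = 1.96² × 0.57 × 0.43 / 0.042²
  = 3.8416 × 0.2451 / 0.001764
  = 533.7733

Round up to the nearest whole number: n = 534

534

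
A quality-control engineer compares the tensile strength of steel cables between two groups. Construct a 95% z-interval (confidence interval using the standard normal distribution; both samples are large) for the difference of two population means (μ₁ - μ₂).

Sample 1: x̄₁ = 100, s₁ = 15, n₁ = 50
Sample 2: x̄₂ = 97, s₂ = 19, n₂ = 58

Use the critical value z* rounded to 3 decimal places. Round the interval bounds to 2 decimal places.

Both samples are large (n₁ = 50 ≥ 30, n₂ = 58 ≥ 30), so a z-interval for the difference of means applies.

Point estimate: x̄₁ - x̄₂ = 100 - 97 = 3

Standard error: SE = √(s₁²/n₁ + s₂²/n₂)
= √(15²/50 + 19²/58)
= √(4.500000 + 6.224138)
= 3.274773

For 95% confidence, z* = 1.96 (from standard normal table)
Margin of error: E = z* × SE = 1.96 × 3.274773 = 6.4186

Z-interval: (x̄₁ - x̄₂) ± E = 3 ± 6.4186 = (-3.4186, 9.4186)

Rounded to 2 decimal places:

(-3.42, 9.42)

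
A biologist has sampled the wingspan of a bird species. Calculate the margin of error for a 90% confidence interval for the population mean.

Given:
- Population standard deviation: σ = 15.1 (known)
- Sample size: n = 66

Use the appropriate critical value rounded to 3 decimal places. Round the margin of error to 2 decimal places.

The population standard deviation σ is known, so use the z-interval margin of error formula.

For 90% confidence, z* = 1.645 (from standard normal table)

Margin of error formula for z-interval: E = z* × σ/√n

E = 1.645 × 15.1/√66
  = 1.645 × 1.858682
  = 3.0575

Rounded to 2 decimal places:

3.06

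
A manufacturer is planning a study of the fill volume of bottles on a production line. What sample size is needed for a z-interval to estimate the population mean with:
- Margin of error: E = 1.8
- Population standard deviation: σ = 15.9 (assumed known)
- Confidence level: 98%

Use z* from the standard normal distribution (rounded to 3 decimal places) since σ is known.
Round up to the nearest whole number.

Using z* since population σ is known (z-interval formula).

For 98% confidence, z* = 2.326 (from standard normal table)

Sample size formula for z-interval: n = (z*σ/E)²

n = (2.326 × 15.9 / 1.8)²
  = (20.546333)²
  = 422.1518

Round up to the nearest whole number: n = 423

423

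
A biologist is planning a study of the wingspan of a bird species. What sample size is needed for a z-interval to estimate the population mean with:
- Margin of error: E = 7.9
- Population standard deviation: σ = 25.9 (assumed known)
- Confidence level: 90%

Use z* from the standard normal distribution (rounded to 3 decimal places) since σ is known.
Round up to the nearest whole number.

Using z* since population σ is known (z-interval formula).

For 90% confidence, z* = 1.645 (from standard normal table)

Sample size formula for z-interval: n = (z*σ/E)²

n = (1.645 × 25.9 / 7.9)²
  = (5.393101)²
  = 29.0855

Round up to the nearest whole number: n = 30

30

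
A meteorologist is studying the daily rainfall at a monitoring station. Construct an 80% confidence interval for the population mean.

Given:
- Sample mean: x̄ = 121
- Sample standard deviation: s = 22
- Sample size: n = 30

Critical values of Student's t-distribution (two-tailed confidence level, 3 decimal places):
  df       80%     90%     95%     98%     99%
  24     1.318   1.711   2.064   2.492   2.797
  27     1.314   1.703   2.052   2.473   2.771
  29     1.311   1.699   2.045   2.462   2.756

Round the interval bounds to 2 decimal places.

The population standard deviation σ is unknown (only the sample standard deviation s is given), so use a t-interval with df = n - 1 = 30 - 1 = 29.

For 80% confidence with df = 29, t* = 1.311 (from t-table)

Standard error: SE = s/√n = 22/√30 = 4.016632

Margin of error: E = t* × SE = 1.311 × 4.016632 = 5.2658

T-interval: x̄ ± E = 121 ± 5.2658 = (115.7342, 126.2658)

Rounded to 2 decimal places:

(115.73, 126.27)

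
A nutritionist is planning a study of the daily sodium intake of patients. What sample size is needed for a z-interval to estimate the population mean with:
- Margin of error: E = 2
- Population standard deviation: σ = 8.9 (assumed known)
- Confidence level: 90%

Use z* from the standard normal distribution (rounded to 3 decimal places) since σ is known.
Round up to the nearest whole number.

Using z* since population σ is known (z-interval formula).

For 90% confidence, z* = 1.645 (from standard normal table)

Sample size formula for z-interval: n = (z*σ/E)²

n = (1.645 × 8.9 / 2)²
  = (7.320250)²
  = 53.5861

Round up to the nearest whole number: n = 54

54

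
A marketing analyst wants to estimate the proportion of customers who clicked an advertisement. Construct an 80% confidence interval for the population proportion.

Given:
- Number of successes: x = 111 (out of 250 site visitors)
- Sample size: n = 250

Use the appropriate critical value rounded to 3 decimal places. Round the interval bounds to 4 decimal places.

Sample proportion: p̂ = 111/250 = 0.444000

Check conditions for normal approximation:
  np̂ = 111 ≥ 10 ✓
  n(1-p̂) = 139 ≥ 10 ✓

The sample is large enough, so use a z-interval (normal approximation) for the proportion.

For 80% confidence, z* = 1.282 (from standard normal table)

Standard error: SE = √(p̂(1-p̂)/n) = √(0.444000×0.556000/250) = 0.03142381

Margin of error: E = z* × SE = 1.282 × 0.03142381 = 0.040285

Z-interval: p̂ ± E = 0.444000 ± 0.040285 = (0.403715, 0.484285)

Rounded to 4 decimal places:

(0.4037, 0.4843)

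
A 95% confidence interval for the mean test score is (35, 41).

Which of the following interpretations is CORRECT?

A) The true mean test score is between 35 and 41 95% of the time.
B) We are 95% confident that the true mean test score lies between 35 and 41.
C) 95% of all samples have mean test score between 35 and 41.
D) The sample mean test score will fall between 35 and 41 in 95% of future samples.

A confidence interval represents our confidence in the procedure, not a probability statement about the parameter.

Key concept: If we repeated this sampling process many times and computed a 95% CI each time, about 95% of those intervals would contain the true population parameter.

For this specific interval (35, 41):
- Midpoint (point estimate): 38
- Margin of error: 3

The correct interpretation is the one stating confidence that the true parameter lies in the interval — option B.

B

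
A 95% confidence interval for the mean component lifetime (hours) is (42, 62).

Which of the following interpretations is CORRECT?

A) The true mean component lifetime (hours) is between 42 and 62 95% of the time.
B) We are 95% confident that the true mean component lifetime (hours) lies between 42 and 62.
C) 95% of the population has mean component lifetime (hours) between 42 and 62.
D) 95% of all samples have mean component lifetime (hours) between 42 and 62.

A confidence interval represents our confidence in the procedure, not a probability statement about the parameter.

Key concept: If we repeated this sampling process many times and computed a 95% CI each time, about 95% of those intervals would contain the true population parameter.

For this specific interval (42, 62):
- Midpoint (point estimate): 52
- Margin of error: 10

The correct interpretation is the one stating confidence that the true parameter lies in the interval — option B.

B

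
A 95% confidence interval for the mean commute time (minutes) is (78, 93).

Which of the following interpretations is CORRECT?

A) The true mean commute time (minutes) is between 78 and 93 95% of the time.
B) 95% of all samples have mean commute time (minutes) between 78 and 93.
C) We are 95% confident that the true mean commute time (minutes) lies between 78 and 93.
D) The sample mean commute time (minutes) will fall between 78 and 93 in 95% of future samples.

A confidence interval represents our confidence in the procedure, not a probability statement about the parameter.

Key concept: If we repeated this sampling process many times and computed a 95% CI each time, about 95% of those intervals would contain the true population parameter.

For this specific interval (78, 93):
- Midpoint (point estimate): 85.5
- Margin of error: 7.5

The correct interpretation is the one stating confidence that the true parameter lies in the interval — option C.

C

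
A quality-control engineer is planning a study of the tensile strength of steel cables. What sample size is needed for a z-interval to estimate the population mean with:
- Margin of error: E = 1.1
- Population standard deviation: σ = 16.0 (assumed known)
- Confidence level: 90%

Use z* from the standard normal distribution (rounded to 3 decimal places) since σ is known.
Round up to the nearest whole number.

Using z* since population σ is known (z-interval formula).

For 90% confidence, z* = 1.645 (from standard normal table)

Sample size formula for z-interval: n = (z*σ/E)²

n = (1.645 × 16.0 / 1.1)²
  = (23.927273)²
  = 572.5144

Round up to the nearest whole number: n = 573

573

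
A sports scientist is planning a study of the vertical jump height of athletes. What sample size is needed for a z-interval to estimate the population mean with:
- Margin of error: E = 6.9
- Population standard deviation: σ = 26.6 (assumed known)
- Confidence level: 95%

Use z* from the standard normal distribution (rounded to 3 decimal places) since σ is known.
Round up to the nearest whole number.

Using z* since population σ is known (z-interval formula).

For 95% confidence, z* = 1.96 (from standard normal table)

Sample size formula for z-interval: n = (z*σ/E)²

n = (1.96 × 26.6 / 6.9)²
  = (7.555942)²
  = 57.0923

Round up to the nearest whole number: n = 58

58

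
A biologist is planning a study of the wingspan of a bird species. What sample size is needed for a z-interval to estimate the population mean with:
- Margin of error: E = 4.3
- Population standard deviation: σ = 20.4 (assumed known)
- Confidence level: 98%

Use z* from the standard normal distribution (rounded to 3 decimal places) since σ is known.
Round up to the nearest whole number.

Using z* since population σ is known (z-interval formula).

For 98% confidence, z* = 2.326 (from standard normal table)

Sample size formula for z-interval: n = (z*σ/E)²

n = (2.326 × 20.4 / 4.3)²
  = (11.034977)²
  = 121.7707

Round up to the nearest whole number: n = 122

122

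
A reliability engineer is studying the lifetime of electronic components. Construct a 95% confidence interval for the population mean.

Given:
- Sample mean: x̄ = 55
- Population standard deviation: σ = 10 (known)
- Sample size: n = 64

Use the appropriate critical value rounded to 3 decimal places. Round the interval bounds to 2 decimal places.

The population standard deviation σ is known, so use a z-interval (standard normal critical value).

For 95% confidence, z* = 1.96 (from standard normal table)

Standard error: SE = σ/√n = 10/√64 = 1.250000

Margin of error: E = z* × SE = 1.96 × 1.250000 = 2.4500

Z-interval: x̄ ± E = 55 ± 2.4500 = (52.5500, 57.4500)

Rounded to 2 decimal places:

(52.55, 57.45)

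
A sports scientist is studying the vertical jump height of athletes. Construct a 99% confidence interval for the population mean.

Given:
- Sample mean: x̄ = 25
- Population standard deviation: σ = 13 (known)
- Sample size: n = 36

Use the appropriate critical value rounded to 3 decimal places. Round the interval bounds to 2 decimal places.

The population standard deviation σ is known, so use a z-interval (standard normal critical value).

For 99% confidence, z* = 2.576 (from standard normal table)

Standard error: SE = σ/√n = 13/√36 = 2.166667

Margin of error: E = z* × SE = 2.576 × 2.166667 = 5.5813

Z-interval: x̄ ± E = 25 ± 5.5813 = (19.4187, 30.5813)

Rounded to 2 decimal places:

(19.42, 30.58)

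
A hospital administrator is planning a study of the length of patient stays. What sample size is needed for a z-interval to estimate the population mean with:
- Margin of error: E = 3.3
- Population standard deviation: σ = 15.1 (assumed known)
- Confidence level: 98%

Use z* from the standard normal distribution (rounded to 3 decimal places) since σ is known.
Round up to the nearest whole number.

Using z* since population σ is known (z-interval formula).

For 98% confidence, z* = 2.326 (from standard normal table)

Sample size formula for z-interval: n = (z*σ/E)²

n = (2.326 × 15.1 / 3.3)²
  = (10.643212)²
  = 113.2780

Round up to the nearest whole number: n = 114

114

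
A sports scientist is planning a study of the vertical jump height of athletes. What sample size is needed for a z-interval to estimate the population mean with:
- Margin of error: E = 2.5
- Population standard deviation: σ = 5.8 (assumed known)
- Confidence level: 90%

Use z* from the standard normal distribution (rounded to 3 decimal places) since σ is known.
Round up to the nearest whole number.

Using z* since population σ is known (z-interval formula).

For 90% confidence, z* = 1.645 (from standard normal table)

Sample size formula for z-interval: n = (z*σ/E)²

n = (1.645 × 5.8 / 2.5)²
  = (3.816400)²
  = 14.5649

Round up to the nearest whole number: n = 15

15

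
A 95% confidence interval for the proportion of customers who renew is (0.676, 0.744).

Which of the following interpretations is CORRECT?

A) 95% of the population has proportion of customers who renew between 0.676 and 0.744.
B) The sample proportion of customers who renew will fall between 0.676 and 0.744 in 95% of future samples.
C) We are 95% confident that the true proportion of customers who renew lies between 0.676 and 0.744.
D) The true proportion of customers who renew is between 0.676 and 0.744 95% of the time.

A confidence interval represents our confidence in the procedure, not a probability statement about the parameter.

Key concept: If we repeated this sampling process many times and computed a 95% CI each time, about 95% of those intervals would contain the true population parameter.

For this specific interval (0.676, 0.744):
- Midpoint (point estimate): 0.71
- Margin of error: 0.034

The correct interpretation is the one stating confidence that the true parameter lies in the interval — option C.

C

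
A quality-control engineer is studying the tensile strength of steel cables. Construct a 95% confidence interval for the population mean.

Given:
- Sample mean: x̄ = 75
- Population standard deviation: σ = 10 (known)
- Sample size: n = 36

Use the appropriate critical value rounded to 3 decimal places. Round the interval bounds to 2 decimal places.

The population standard deviation σ is known, so use a z-interval (standard normal critical value).

For 95% confidence, z* = 1.96 (from standard normal table)

Standard error: SE = σ/√n = 10/√36 = 1.666667

Margin of error: E = z* × SE = 1.96 × 1.666667 = 3.2667

Z-interval: x̄ ± E = 75 ± 3.2667 = (71.7333, 78.2667)

Rounded to 2 decimal places:

(71.73, 78.27)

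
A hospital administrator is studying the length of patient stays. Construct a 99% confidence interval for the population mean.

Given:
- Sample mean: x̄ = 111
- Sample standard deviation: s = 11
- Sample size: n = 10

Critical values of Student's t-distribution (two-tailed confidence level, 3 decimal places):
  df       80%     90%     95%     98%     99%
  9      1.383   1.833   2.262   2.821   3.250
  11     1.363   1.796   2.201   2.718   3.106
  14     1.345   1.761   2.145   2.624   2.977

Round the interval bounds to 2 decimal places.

The population standard deviation σ is unknown (only the sample standard deviation s is given), so use a t-interval with df = n - 1 = 10 - 1 = 9.

For 99% confidence with df = 9, t* = 3.250 (from t-table)

Standard error: SE = s/√n = 11/√10 = 3.478505

Margin of error: E = t* × SE = 3.250 × 3.478505 = 11.3051

T-interval: x̄ ± E = 111 ± 11.3051 = (99.6949, 122.3051)

Rounded to 2 decimal places:

(99.69, 122.31)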